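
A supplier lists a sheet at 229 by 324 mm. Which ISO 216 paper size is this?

Aspect ratio 324/229 ≈ 1.415 — close to the ISO √2 ≈ 1.414.
In the C-series (envelope sizes, between A and B): C4 = 229 × 324 mm.

C4 (229 × 324 mm)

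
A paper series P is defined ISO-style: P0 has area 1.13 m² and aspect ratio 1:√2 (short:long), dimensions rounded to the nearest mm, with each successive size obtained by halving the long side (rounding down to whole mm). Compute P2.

Let P0's short side be w mm. w · w√2 = 1.13 m² = 1,130,000 mm², so w ≈ 893.9 mm and w√2 ≈ 1264.1 mm → P0 = 894 × 1264 mm.
P1: ⌊1264/2⌋ × 894 = 632 × 894 mm
P2: ⌊894/2⌋ × 632 = 447 × 632 mm

447 × 632 mm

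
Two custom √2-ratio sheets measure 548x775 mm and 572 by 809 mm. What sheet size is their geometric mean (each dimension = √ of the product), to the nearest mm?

Short side: √(548 · 572) = √313456 ≈ 559.9 → 560 mm
Long side: √(775 · 809) = √626975 ≈ 791.8 → 792 mm

560 × 792 mm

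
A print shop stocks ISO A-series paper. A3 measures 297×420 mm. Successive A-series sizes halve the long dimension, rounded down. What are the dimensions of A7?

A4: ⌊420/2⌋ × 297 = 210 × 297 mm
A5: ⌊297/2⌋ × 210 = 148 × 210 mm
A6: ⌊210/2⌋ × 148 = 105 × 148 mm
A7: ⌊148/2⌋ × 105 = 74 × 105 mm

74 × 105 mm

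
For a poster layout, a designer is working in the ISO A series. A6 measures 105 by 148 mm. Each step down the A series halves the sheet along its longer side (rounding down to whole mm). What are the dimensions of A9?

37 × 52 mm

A7: ⌊148/2⌋ × 105 = 74 × 105 mm
A8: ⌊105/2⌋ × 74 = 52 × 74 mm
A9: ⌊74/2⌋ × 52 = 37 × 52 mm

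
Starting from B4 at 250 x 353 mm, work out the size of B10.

31 × 44 mm

B5: ⌊353/2⌋ × 250 = 176 × 250 mm
B6: ⌊250/2⌋ × 176 = 125 × 176 mm
B7: ⌊176/2⌋ × 125 = 88 × 125 mm
B8: ⌊125/2⌋ × 88 = 62 × 88 mm
B9: ⌊88/2⌋ × 62 = 44 × 62 mm
B10: ⌊62/2⌋ × 44 = 31 × 44 mm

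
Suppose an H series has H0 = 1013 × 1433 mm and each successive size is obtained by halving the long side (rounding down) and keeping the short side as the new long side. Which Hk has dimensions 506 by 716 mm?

H2

H0: 1013 × 1433 mm
H1: 716 × 1013 mm
H2: 506 × 716 mm
H3: 358 × 506 mm
→ matches H2.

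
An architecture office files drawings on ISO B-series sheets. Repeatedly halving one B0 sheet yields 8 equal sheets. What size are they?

B3

8 = 2^3, so 3 halving steps.
B0 → B1 → … → B3 after 3 steps.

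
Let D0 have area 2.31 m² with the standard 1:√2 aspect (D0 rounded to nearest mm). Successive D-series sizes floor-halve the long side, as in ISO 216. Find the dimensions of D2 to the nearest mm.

Let D0's short side be w mm. w · w√2 = 2.31 m² = 2,310,000 mm², so w ≈ 1278.1 mm and w√2 ≈ 1807.4 mm → D0 = 1278 × 1807 mm.
D1: ⌊1807/2⌋ × 1278 = 903 × 1278 mm
D2: ⌊1278/2⌋ × 903 = 639 × 903 mm

639 × 903 mm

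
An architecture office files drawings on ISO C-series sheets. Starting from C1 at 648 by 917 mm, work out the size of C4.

C2: ⌊917/2⌋ × 648 = 458 × 648 mm
C3: ⌊648/2⌋ × 458 = 324 × 458 mm
C4: ⌊458/2⌋ × 324 = 229 × 324 mm

229 × 324 mm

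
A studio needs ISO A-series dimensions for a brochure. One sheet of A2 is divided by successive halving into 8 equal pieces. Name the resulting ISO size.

8 = 2^3, so 3 halving steps.
A2 → A3 → … → A5 after 3 steps.

A5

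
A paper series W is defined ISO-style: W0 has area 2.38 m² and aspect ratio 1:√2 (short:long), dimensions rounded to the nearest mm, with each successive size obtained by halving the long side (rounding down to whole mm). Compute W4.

Let W0's short side be w mm. w · w√2 = 2.38 m² = 2,380,000 mm², so w ≈ 1297.3 mm and w√2 ≈ 1834.6 mm → W0 = 1297 × 1835 mm.
W1: ⌊1835/2⌋ × 1297 = 917 × 1297 mm
W2: ⌊1297/2⌋ × 917 = 648 × 917 mm
W3: ⌊917/2⌋ × 648 = 458 × 648 mm
W4: ⌊648/2⌋ × 458 = 324 × 458 mm

324 × 458 mm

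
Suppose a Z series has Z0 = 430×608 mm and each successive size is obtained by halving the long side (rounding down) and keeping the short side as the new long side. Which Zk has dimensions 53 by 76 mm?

Z6

Z0: 430 × 608 mm
Z1: 304 × 430 mm
Z2: 215 × 304 mm
Z3: 152 × 215 mm
Z4: 107 × 152 mm
Z5: 76 × 107 mm
Z6: 53 × 76 mm
Z7: 38 × 53 mm
→ matches Z6.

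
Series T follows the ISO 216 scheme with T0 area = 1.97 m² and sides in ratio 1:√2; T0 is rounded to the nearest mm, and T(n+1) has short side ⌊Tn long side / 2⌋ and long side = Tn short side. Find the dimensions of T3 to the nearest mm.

417 × 590 mm

Let T0's short side be w mm. w · w√2 = 1.97 m² = 1,970,000 mm², so w ≈ 1180.3 mm and w√2 ≈ 1669.1 mm → T0 = 1180 × 1669 mm.
T1: ⌊1669/2⌋ × 1180 = 834 × 1180 mm
T2: ⌊1180/2⌋ × 834 = 590 × 834 mm
T3: ⌊834/2⌋ × 590 = 417 × 590 mm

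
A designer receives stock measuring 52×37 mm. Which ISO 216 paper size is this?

Aspect ratio 52/37 ≈ 1.405 — close to the ISO √2 ≈ 1.414.
In the A-series (A0 area = 1 m²): A9 = 37 × 52 mm.

A9 (37 × 52 mm)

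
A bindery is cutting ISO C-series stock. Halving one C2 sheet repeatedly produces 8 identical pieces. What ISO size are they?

C5

8 = 2^3, so 3 halving steps.
C2 → C3 → … → C5 after 3 steps.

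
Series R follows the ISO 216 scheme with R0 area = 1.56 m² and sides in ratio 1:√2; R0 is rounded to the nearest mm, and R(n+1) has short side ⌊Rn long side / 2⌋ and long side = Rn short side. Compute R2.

525 × 742 mm

Let R0's short side be w mm. w · w√2 = 1.56 m² = 1,560,000 mm², so w ≈ 1050.3 mm and w√2 ≈ 1485.3 mm → R0 = 1050 × 1485 mm.
R1: ⌊1485/2⌋ × 1050 = 742 × 1050 mm
R2: ⌊1050/2⌋ × 742 = 525 × 742 mm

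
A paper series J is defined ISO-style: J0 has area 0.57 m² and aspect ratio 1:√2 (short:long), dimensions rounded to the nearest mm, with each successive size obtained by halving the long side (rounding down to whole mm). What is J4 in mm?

Let J0's short side be w mm. w · w√2 = 0.57 m² = 570,000 mm², so w ≈ 634.9 mm and w√2 ≈ 897.8 mm → J0 = 635 × 898 mm.
J1: ⌊898/2⌋ × 635 = 449 × 635 mm
J2: ⌊635/2⌋ × 449 = 317 × 449 mm
J3: ⌊449/2⌋ × 317 = 224 × 317 mm
J4: ⌊317/2⌋ × 224 = 158 × 224 mm

158 × 224 mm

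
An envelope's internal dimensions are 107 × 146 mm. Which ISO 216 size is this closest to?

Aspect ratio 146/107 ≈ 1.364 (ISO target is √2 ≈ 1.414).
In the A-series (A0 area = 1 m²): A6 = 105 × 148 mm.
Off by 4 mm total — nearest standard size.

A6 (105 × 148 mm)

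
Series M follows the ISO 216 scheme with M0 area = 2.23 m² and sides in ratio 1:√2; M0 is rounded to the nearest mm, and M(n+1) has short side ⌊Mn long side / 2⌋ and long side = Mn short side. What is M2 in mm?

628 × 888 mm

Let M0's short side be w mm. w · w√2 = 2.23 m² = 2,230,000 mm², so w ≈ 1255.7 mm and w√2 ≈ 1775.9 mm → M0 = 1256 × 1776 mm.
M1: ⌊1776/2⌋ × 1256 = 888 × 1256 mm
M2: ⌊1256/2⌋ × 888 = 628 × 888 mm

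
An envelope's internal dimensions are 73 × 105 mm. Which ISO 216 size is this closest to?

A7 (74 × 105 mm)

Aspect ratio 105/73 ≈ 1.438 (ISO target is √2 ≈ 1.414).
In the A-series (A0 area = 1 m²): A7 = 74 × 105 mm.
Off by 1 mm total — nearest standard size.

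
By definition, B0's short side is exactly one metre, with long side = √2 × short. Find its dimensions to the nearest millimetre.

Short side = 1000 mm; long side = 1000√2 ≈ 1414.2 mm.

1000 × 1414 mm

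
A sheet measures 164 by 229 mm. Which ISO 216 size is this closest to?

Aspect ratio 229/164 ≈ 1.396 (ISO target is √2 ≈ 1.414).
In the C-series (envelope sizes, between A and B): C5 = 162 × 229 mm.
Off by 2 mm total — nearest standard size.

C5 (162 × 229 mm)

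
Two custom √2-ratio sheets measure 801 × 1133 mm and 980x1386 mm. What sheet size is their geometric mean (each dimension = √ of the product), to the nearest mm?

886 × 1253 mm

Short side: √(801 · 980) = √784980 ≈ 886.0 → 886 mm
Long side: √(1133 · 1386) = √1570338 ≈ 1253.1 → 1253 mm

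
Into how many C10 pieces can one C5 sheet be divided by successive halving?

Each ISO step halves the sheet: 1 × C5 → 2 × C6 → 4 × C7 → 8 × C8 → …
From C5 to C10 is 5 halving steps: 2^5 = 32.

32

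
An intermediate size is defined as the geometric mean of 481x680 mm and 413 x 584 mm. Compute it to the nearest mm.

Short side: √(481 · 413) = √198653 ≈ 445.7 → 446 mm
Long side: √(680 · 584) = √397120 ≈ 630.2 → 630 mm

446 × 630 mm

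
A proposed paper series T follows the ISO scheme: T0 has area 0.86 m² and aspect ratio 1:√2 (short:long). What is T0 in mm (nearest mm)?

Let the short side be w mm. Then w · w√2 = 0.86 m² = 860,000 mm².
w² = 860,000/√2, so w ≈ 779.8 mm; long side = w√2 ≈ 1102.8 mm.

780 × 1103 mm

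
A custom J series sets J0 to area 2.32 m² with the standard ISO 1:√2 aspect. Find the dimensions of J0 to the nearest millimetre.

1281 × 1811 mm

Let the short side be w mm. Then w · w√2 = 2.32 m² = 2,320,000 mm².
w² = 2,320,000/√2, so w ≈ 1280.8 mm; long side = w√2 ≈ 1811.3 mm.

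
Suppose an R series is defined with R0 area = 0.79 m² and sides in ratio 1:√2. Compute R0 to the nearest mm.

747 × 1057 mm

Let the short side be w mm. Then w · w√2 = 0.79 m² = 790,000 mm².
w² = 790,000/√2, so w ≈ 747.4 mm; long side = w√2 ≈ 1057.0 mm.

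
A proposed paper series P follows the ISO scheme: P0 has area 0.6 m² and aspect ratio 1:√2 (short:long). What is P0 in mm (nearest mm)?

Let the short side be w mm. Then w · w√2 = 0.6 m² = 600,000 mm².
w² = 600,000/√2, so w ≈ 651.4 mm; long side = w√2 ≈ 921.2 mm.

651 × 921 mm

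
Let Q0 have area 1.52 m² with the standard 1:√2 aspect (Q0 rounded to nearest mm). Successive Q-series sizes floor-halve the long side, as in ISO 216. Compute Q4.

259 × 366 mm

Let Q0's short side be w mm. w · w√2 = 1.52 m² = 1,520,000 mm², so w ≈ 1036.7 mm and w√2 ≈ 1466.2 mm → Q0 = 1037 × 1466 mm.
Q1: ⌊1466/2⌋ × 1037 = 733 × 1037 mm
Q2: ⌊1037/2⌋ × 733 = 518 × 733 mm
Q3: ⌊733/2⌋ × 518 = 366 × 518 mm
Q4: ⌊518/2⌋ × 366 = 259 × 366 mm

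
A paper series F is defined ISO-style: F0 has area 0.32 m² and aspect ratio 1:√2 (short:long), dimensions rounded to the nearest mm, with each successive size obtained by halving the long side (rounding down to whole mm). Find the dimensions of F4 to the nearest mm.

119 × 168 mm

Let F0's short side be w mm. w · w√2 = 0.32 m² = 320,000 mm², so w ≈ 475.7 mm and w√2 ≈ 672.7 mm → F0 = 476 × 673 mm.
F1: ⌊673/2⌋ × 476 = 336 × 476 mm
F2: ⌊476/2⌋ × 336 = 238 × 336 mm
F3: ⌊336/2⌋ × 238 = 168 × 238 mm
F4: ⌊238/2⌋ × 168 = 119 × 168 mm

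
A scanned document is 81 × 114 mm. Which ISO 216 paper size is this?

C7 (81 × 114 mm)

Aspect ratio 114/81 ≈ 1.407 — close to the ISO √2 ≈ 1.414.
In the C-series (envelope sizes, between A and B): C7 = 81 × 114 mm.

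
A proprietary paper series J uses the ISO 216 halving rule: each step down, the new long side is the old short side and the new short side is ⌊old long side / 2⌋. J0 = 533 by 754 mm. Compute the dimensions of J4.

J1: ⌊754/2⌋ × 533 = 377 × 533 mm
J2: ⌊533/2⌋ × 377 = 266 × 377 mm
J3: ⌊377/2⌋ × 266 = 188 × 266 mm
J4: ⌊266/2⌋ × 188 = 133 × 188 mm

133 × 188 mm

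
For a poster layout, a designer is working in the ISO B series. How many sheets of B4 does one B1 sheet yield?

B1 = 707 × 1000 mm; B4 = 250 × 353 mm.
Each halving step doubles the count; 3 steps from B1 to B4.
2^3 = 8.

8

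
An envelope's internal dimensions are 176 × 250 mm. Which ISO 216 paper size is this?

B5 (176 × 250 mm)

Aspect ratio 250/176 ≈ 1.420 — close to the ISO √2 ≈ 1.414.
In the B-series (B0 = 1000 × 1414 mm): B5 = 176 × 250 mm.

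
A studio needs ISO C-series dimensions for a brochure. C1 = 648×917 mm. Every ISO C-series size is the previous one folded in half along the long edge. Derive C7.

C2: ⌊917/2⌋ × 648 = 458 × 648 mm
C3: ⌊648/2⌋ × 458 = 324 × 458 mm
C4: ⌊458/2⌋ × 324 = 229 × 324 mm
C5: ⌊324/2⌋ × 229 = 162 × 229 mm
C6: ⌊229/2⌋ × 162 = 114 × 162 mm
C7: ⌊162/2⌋ × 114 = 81 × 114 mm

81 × 114 mm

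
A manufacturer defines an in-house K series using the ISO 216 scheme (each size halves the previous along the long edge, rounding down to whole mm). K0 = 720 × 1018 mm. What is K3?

254 × 360 mm

K1: ⌊1018/2⌋ × 720 = 509 × 720 mm
K2: ⌊720/2⌋ × 509 = 360 × 509 mm
K3: ⌊509/2⌋ × 360 = 254 × 360 mm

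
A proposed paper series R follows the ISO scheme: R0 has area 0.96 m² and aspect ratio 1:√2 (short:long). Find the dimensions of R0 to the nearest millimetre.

824 × 1165 mm

Let the short side be w mm. Then w · w√2 = 0.96 m² = 960,000 mm².
w² = 960,000/√2, so w ≈ 823.9 mm; long side = w√2 ≈ 1165.2 mm.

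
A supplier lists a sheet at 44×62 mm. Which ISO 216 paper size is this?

Aspect ratio 62/44 ≈ 1.409 — close to the ISO √2 ≈ 1.414.
In the B-series (B0 = 1000 × 1414 mm): B9 = 44 × 62 mm.

B9 (44 × 62 mm)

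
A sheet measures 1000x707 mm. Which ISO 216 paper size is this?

Aspect ratio 1000/707 ≈ 1.414 — close to the ISO √2 ≈ 1.414.
In the B-series (B0 = 1000 × 1414 mm): B1 = 707 × 1000 mm.

B1 (707 × 1000 mm)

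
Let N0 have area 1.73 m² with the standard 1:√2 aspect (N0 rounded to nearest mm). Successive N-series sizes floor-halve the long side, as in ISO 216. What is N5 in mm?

Let N0's short side be w mm. w · w√2 = 1.73 m² = 1,730,000 mm², so w ≈ 1106.0 mm and w√2 ≈ 1564.2 mm → N0 = 1106 × 1564 mm.
N1: ⌊1564/2⌋ × 1106 = 782 × 1106 mm
N2: ⌊1106/2⌋ × 782 = 553 × 782 mm
N3: ⌊782/2⌋ × 553 = 391 × 553 mm
N4: ⌊553/2⌋ × 391 = 276 × 391 mm
N5: ⌊391/2⌋ × 276 = 195 × 276 mm

195 × 276 mm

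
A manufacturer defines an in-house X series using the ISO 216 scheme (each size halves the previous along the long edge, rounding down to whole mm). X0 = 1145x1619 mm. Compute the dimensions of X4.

286 × 404 mm

X1: ⌊1619/2⌋ × 1145 = 809 × 1145 mm
X2: ⌊1145/2⌋ × 809 = 572 × 809 mm
X3: ⌊809/2⌋ × 572 = 404 × 572 mm
X4: ⌊572/2⌋ × 404 = 286 × 404 mm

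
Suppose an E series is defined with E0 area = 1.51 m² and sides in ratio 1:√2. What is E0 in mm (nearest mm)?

1033 × 1461 mm

Let the short side be w mm. Then w · w√2 = 1.51 m² = 1,510,000 mm².
w² = 1,510,000/√2, so w ≈ 1033.3 mm; long side = w√2 ≈ 1461.3 mm.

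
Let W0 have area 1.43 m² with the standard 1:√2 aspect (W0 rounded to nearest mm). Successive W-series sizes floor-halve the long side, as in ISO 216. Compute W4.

Let W0's short side be w mm. w · w√2 = 1.43 m² = 1,430,000 mm², so w ≈ 1005.6 mm and w√2 ≈ 1422.1 mm → W0 = 1006 × 1422 mm.
W1: ⌊1422/2⌋ × 1006 = 711 × 1006 mm
W2: ⌊1006/2⌋ × 711 = 503 × 711 mm
W3: ⌊711/2⌋ × 503 = 355 × 503 mm
W4: ⌊503/2⌋ × 355 = 251 × 355 mm

251 × 355 mm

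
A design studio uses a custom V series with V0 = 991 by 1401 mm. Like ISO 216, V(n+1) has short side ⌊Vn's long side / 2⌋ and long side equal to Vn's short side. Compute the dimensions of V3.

350 × 495 mm

V1: ⌊1401/2⌋ × 991 = 700 × 991 mm
V2: ⌊991/2⌋ × 700 = 495 × 700 mm
V3: ⌊700/2⌋ × 495 = 350 × 495 mm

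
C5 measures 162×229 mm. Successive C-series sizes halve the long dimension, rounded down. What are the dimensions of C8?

C6: ⌊229/2⌋ × 162 = 114 × 162 mm
C7: ⌊162/2⌋ × 114 = 81 × 114 mm
C8: ⌊114/2⌋ × 81 = 57 × 81 mm

57 × 81 mm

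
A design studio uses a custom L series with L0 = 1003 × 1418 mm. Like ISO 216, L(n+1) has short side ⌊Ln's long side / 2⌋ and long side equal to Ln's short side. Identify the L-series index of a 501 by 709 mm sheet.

L2

L0: 1003 × 1418 mm
L1: 709 × 1003 mm
L2: 501 × 709 mm
L3: 354 × 501 mm
→ matches L2.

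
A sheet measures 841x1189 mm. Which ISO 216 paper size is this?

Aspect ratio 1189/841 ≈ 1.414 — close to the ISO √2 ≈ 1.414.
In the A-series (A0 area = 1 m²): A0 = 841 × 1189 mm.

A0 (841 × 1189 mm)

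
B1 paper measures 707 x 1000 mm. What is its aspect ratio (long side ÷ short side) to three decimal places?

1.414

1000 / 707 = 1.414
Matches √2 ≈ 1.414 — the ISO 216 defining ratio.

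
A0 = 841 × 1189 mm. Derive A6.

105 × 148 mm

A1: ⌊1189/2⌋ × 841 = 594 × 841 mm
A2: ⌊841/2⌋ × 594 = 420 × 594 mm
A3: ⌊594/2⌋ × 420 = 297 × 420 mm
A4: ⌊420/2⌋ × 297 = 210 × 297 mm
A5: ⌊297/2⌋ × 210 = 148 × 210 mm
A6: ⌊210/2⌋ × 148 = 105 × 148 mm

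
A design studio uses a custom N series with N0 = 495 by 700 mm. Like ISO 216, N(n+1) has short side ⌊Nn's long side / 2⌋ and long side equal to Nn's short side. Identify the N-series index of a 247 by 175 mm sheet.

N0: 495 × 700 mm
N1: 350 × 495 mm
N2: 247 × 350 mm
N3: 175 × 247 mm
N4: 123 × 175 mm
→ matches N3.

N3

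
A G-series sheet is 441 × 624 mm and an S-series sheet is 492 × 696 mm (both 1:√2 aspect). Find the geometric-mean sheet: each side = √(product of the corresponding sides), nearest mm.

Short side: √(441 · 492) = √216972 ≈ 465.8 → 466 mm
Long side: √(624 · 696) = √434304 ≈ 659.0 → 659 mm

466 × 659 mm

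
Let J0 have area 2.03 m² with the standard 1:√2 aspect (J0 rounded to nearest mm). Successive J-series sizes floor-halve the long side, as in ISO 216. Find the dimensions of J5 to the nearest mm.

211 × 299 mm

Let J0's short side be w mm. w · w√2 = 2.03 m² = 2,030,000 mm², so w ≈ 1198.1 mm and w√2 ≈ 1694.4 mm → J0 = 1198 × 1694 mm.
J1: ⌊1694/2⌋ × 1198 = 847 × 1198 mm
J2: ⌊1198/2⌋ × 847 = 599 × 847 mm
J3: ⌊847/2⌋ × 599 = 423 × 599 mm
J4: ⌊599/2⌋ × 423 = 299 × 423 mm
J5: ⌊423/2⌋ × 299 = 211 × 299 mm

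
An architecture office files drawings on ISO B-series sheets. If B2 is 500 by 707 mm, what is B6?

B3: ⌊707/2⌋ × 500 = 353 × 500 mm
B4: ⌊500/2⌋ × 353 = 250 × 353 mm
B5: ⌊353/2⌋ × 250 = 176 × 250 mm
B6: ⌊250/2⌋ × 176 = 125 × 176 mm

125 × 176 mm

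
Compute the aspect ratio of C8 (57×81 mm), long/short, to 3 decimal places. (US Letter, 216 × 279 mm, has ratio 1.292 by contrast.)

1.421

81 / 57 = 1.421
ISO 216 targets √2 ≈ 1.414; the +0.007 deviation is from mm rounding.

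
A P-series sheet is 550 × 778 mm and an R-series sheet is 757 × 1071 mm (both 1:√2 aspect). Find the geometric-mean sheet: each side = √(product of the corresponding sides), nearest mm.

645 × 913 mm

Short side: √(550 · 757) = √416350 ≈ 645.3 → 645 mm
Long side: √(778 · 1071) = √833238 ≈ 912.8 → 913 mm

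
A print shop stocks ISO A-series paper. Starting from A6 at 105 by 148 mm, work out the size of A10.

26 × 37 mm

A7: ⌊148/2⌋ × 105 = 74 × 105 mm
A8: ⌊105/2⌋ × 74 = 52 × 74 mm
A9: ⌊74/2⌋ × 52 = 37 × 52 mm
A10: ⌊52/2⌋ × 37 = 26 × 37 mm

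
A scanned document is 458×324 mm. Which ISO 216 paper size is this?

C3 (324 × 458 mm)

Aspect ratio 458/324 ≈ 1.414 — close to the ISO √2 ≈ 1.414.
In the C-series (envelope sizes, between A and B): C3 = 324 × 458 mm.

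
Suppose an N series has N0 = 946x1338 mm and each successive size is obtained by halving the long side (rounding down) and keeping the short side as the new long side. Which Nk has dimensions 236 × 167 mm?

N5

N0: 946 × 1338 mm
N1: 669 × 946 mm
N2: 473 × 669 mm
N3: 334 × 473 mm
N4: 236 × 334 mm
N5: 167 × 236 mm
N6: 118 × 167 mm
→ matches N5.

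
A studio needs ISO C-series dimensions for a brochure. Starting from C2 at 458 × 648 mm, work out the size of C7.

81 × 114 mm

C3: ⌊648/2⌋ × 458 = 324 × 458 mm
C4: ⌊458/2⌋ × 324 = 229 × 324 mm
C5: ⌊324/2⌋ × 229 = 162 × 229 mm
C6: ⌊229/2⌋ × 162 = 114 × 162 mm
C7: ⌊162/2⌋ × 114 = 81 × 114 mm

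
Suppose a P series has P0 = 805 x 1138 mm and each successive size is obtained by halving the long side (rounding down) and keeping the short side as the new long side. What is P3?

P1 = 569 × 805 mm (from P0 by 1 halving).
P2: ⌊805/2⌋ × 569 = 402 × 569 mm
P3: ⌊569/2⌋ × 402 = 284 × 402 mm

284 × 402 mm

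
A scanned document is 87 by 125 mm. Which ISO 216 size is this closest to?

B7 (88 × 125 mm)

Aspect ratio 125/87 ≈ 1.437 (ISO target is √2 ≈ 1.414).
In the B-series (B0 = 1000 × 1414 mm): B7 = 88 × 125 mm.
Off by 1 mm total — nearest standard size.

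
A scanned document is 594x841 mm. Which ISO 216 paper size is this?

Aspect ratio 841/594 ≈ 1.416 — close to the ISO √2 ≈ 1.414.
In the A-series (A0 area = 1 m²): A1 = 594 × 841 mm.

A1 (594 × 841 mm)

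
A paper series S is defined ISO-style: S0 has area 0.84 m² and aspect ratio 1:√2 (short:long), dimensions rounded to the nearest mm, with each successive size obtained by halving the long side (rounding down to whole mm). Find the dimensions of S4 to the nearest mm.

Let S0's short side be w mm. w · w√2 = 0.84 m² = 840,000 mm², so w ≈ 770.7 mm and w√2 ≈ 1089.9 mm → S0 = 771 × 1090 mm.
S1: ⌊1090/2⌋ × 771 = 545 × 771 mm
S2: ⌊771/2⌋ × 545 = 385 × 545 mm
S3: ⌊545/2⌋ × 385 = 272 × 385 mm
S4: ⌊385/2⌋ × 272 = 192 × 272 mm

192 × 272 mm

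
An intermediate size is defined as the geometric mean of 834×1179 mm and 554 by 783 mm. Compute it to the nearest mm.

680 × 961 mm

Short side: √(834 · 554) = √462036 ≈ 679.7 → 680 mm
Long side: √(1179 · 783) = √923157 ≈ 960.8 → 961 mm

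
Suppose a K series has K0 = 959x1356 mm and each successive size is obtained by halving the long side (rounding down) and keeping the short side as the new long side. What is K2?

K1: ⌊1356/2⌋ × 959 = 678 × 959 mm
K2: ⌊959/2⌋ × 678 = 479 × 678 mm

479 × 678 mm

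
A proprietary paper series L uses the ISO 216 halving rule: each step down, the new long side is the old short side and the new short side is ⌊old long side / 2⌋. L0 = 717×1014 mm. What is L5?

126 × 179 mm

L1: ⌊1014/2⌋ × 717 = 507 × 717 mm
L2: ⌊717/2⌋ × 507 = 358 × 507 mm
L3: ⌊507/2⌋ × 358 = 253 × 358 mm
L4: ⌊358/2⌋ × 253 = 179 × 253 mm
L5: ⌊253/2⌋ × 179 = 126 × 179 mm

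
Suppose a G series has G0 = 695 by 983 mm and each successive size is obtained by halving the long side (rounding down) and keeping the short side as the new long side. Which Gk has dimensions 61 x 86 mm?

G7

G0: 695 × 983 mm
G1: 491 × 695 mm
G2: 347 × 491 mm
G3: 245 × 347 mm
G4: 173 × 245 mm
G5: 122 × 173 mm
G6: 86 × 122 mm
G7: 61 × 86 mm
G8: 43 × 61 mm
→ matches G7.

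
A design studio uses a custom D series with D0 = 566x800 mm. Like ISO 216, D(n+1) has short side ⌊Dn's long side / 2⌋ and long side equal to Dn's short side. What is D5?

100 × 141 mm

D1: ⌊800/2⌋ × 566 = 400 × 566 mm
D2: ⌊566/2⌋ × 400 = 283 × 400 mm
D3: ⌊400/2⌋ × 283 = 200 × 283 mm
D4: ⌊283/2⌋ × 200 = 141 × 200 mm
D5: ⌊200/2⌋ × 141 = 100 × 141 mm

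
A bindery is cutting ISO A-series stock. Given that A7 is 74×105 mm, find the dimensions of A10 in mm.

26 × 37 mm

A8: ⌊105/2⌋ × 74 = 52 × 74 mm
A9: ⌊74/2⌋ × 52 = 37 × 52 mm
A10: ⌊52/2⌋ × 37 = 26 × 37 mm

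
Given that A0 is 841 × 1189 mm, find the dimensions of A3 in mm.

297 × 420 mm

A1: ⌊1189/2⌋ × 841 = 594 × 841 mm
A2: ⌊841/2⌋ × 594 = 420 × 594 mm
A3: ⌊594/2⌋ × 420 = 297 × 420 mm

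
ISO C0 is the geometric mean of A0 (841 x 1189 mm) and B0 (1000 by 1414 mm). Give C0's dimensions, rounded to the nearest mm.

917 × 1297 mm

Short: √(841 · 1000) = √841000 ≈ 917.1 mm.
Long: √(1189 · 1414) = √1681246 ≈ 1296.6 mm.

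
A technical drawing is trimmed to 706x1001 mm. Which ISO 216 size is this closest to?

B1 (707 × 1000 mm)

Aspect ratio 1001/706 ≈ 1.418 — close to the ISO √2 ≈ 1.414.
In the B-series (B0 = 1000 × 1414 mm): B1 = 707 × 1000 mm.
Off by 2 mm total — nearest standard size.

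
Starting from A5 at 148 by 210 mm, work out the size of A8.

52 × 74 mm

A6: ⌊210/2⌋ × 148 = 105 × 148 mm
A7: ⌊148/2⌋ × 105 = 74 × 105 mm
A8: ⌊105/2⌋ × 74 = 52 × 74 mm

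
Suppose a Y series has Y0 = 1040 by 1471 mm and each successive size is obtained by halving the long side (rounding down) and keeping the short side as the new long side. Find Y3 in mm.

367 × 520 mm

Y1: ⌊1471/2⌋ × 1040 = 735 × 1040 mm
Y2: ⌊1040/2⌋ × 735 = 520 × 735 mm
Y3: ⌊735/2⌋ × 520 = 367 × 520 mm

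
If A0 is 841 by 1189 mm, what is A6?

A1: ⌊1189/2⌋ × 841 = 594 × 841 mm
A2: ⌊841/2⌋ × 594 = 420 × 594 mm
A3: ⌊594/2⌋ × 420 = 297 × 420 mm
A4: ⌊420/2⌋ × 297 = 210 × 297 mm
A5: ⌊297/2⌋ × 210 = 148 × 210 mm
A6: ⌊210/2⌋ × 148 = 105 × 148 mm

105 × 148 mm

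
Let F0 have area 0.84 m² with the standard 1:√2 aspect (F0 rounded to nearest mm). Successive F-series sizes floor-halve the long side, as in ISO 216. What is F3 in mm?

Let F0's short side be w mm. w · w√2 = 0.84 m² = 840,000 mm², so w ≈ 770.7 mm and w√2 ≈ 1089.9 mm → F0 = 771 × 1090 mm.
F1: ⌊1090/2⌋ × 771 = 545 × 771 mm
F2: ⌊771/2⌋ × 545 = 385 × 545 mm
F3: ⌊545/2⌋ × 385 = 272 × 385 mm

272 × 385 mm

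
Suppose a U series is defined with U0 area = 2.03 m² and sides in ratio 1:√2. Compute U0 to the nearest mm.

1198 × 1694 mm

Let the short side be w mm. Then w · w√2 = 2.03 m² = 2,030,000 mm².
w² = 2,030,000/√2, so w ≈ 1198.1 mm; long side = w√2 ≈ 1694.4 mm.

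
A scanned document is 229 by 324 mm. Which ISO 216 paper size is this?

C4 (229 × 324 mm)

Aspect ratio 324/229 ≈ 1.415 — close to the ISO √2 ≈ 1.414.
In the C-series (envelope sizes, between A and B): C4 = 229 × 324 mm.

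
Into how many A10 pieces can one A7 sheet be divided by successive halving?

A7 = 74 × 105 mm; A10 = 26 × 37 mm.
Each halving step doubles the count; 3 steps from A7 to A10.
2^3 = 8.

8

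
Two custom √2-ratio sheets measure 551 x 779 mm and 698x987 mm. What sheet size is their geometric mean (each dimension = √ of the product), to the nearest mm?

620 × 877 mm

Short side: √(551 · 698) = √384598 ≈ 620.2 → 620 mm
Long side: √(779 · 987) = √768873 ≈ 876.9 → 877 mm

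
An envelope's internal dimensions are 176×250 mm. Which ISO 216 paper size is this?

B5 (176 × 250 mm)

Aspect ratio 250/176 ≈ 1.420 — close to the ISO √2 ≈ 1.414.
In the B-series (B0 = 1000 × 1414 mm): B5 = 176 × 250 mm.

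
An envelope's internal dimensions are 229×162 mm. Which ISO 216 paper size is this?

Aspect ratio 229/162 ≈ 1.414 — close to the ISO √2 ≈ 1.414.
In the C-series (envelope sizes, between A and B): C5 = 162 × 229 mm.

C5 (162 × 229 mm)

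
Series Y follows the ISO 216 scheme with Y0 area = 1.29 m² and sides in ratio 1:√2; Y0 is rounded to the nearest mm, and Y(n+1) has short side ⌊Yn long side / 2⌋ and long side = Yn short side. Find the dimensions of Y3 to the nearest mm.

Let Y0's short side be w mm. w · w√2 = 1.29 m² = 1,290,000 mm², so w ≈ 955.1 mm and w√2 ≈ 1350.7 mm → Y0 = 955 × 1351 mm.
Y1: ⌊1351/2⌋ × 955 = 675 × 955 mm
Y2: ⌊955/2⌋ × 675 = 477 × 675 mm
Y3: ⌊675/2⌋ × 477 = 337 × 477 mm

337 × 477 mm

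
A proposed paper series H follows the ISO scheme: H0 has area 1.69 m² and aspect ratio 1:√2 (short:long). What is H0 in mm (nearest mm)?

Let the short side be w mm. Then w · w√2 = 1.69 m² = 1,690,000 mm².
w² = 1,690,000/√2, so w ≈ 1093.2 mm; long side = w√2 ≈ 1546.0 mm.

1093 × 1546 mm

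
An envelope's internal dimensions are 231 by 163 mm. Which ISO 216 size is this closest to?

C5 (162 × 229 mm)

Aspect ratio 231/163 ≈ 1.417 — close to the ISO √2 ≈ 1.414.
In the C-series (envelope sizes, between A and B): C5 = 162 × 229 mm.
Off by 3 mm total — nearest standard size.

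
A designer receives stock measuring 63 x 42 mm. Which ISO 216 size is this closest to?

B9 (44 × 62 mm)

Aspect ratio 63/42 ≈ 1.500 (ISO target is √2 ≈ 1.414).
In the B-series (B0 = 1000 × 1414 mm): B9 = 44 × 62 mm.
Off by 3 mm total — nearest standard size.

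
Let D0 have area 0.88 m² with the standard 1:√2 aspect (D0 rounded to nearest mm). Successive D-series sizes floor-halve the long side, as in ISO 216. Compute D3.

Let D0's short side be w mm. w · w√2 = 0.88 m² = 880,000 mm², so w ≈ 788.8 mm and w√2 ≈ 1115.6 mm → D0 = 789 × 1116 mm.
D1: ⌊1116/2⌋ × 789 = 558 × 789 mm
D2: ⌊789/2⌋ × 558 = 394 × 558 mm
D3: ⌊558/2⌋ × 394 = 279 × 394 mm

279 × 394 mm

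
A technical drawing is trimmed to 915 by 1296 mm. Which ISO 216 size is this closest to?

C0 (917 × 1297 mm)

Aspect ratio 1296/915 ≈ 1.416 — close to the ISO √2 ≈ 1.414.
In the C-series (envelope sizes, between A and B): C0 = 917 × 1297 mm.
Off by 3 mm total — nearest standard size.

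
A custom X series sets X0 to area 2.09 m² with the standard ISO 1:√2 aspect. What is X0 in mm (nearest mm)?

Let the short side be w mm. Then w · w√2 = 2.09 m² = 2,090,000 mm².
w² = 2,090,000/√2, so w ≈ 1215.7 mm; long side = w√2 ≈ 1719.2 mm.

1216 × 1719 mm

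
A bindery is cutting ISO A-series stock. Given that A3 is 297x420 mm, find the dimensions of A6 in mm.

A4: ⌊420/2⌋ × 297 = 210 × 297 mm
A5: ⌊297/2⌋ × 210 = 148 × 210 mm
A6: ⌊210/2⌋ × 148 = 105 × 148 mm

105 × 148 mm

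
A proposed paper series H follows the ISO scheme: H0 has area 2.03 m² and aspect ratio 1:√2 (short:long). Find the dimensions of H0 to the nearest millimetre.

1198 × 1694 mm

Let the short side be w mm. Then w · w√2 = 2.03 m² = 2,030,000 mm².
w² = 2,030,000/√2, so w ≈ 1198.1 mm; long side = w√2 ≈ 1694.4 mm.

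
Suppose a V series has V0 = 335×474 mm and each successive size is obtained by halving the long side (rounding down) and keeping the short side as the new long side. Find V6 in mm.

41 × 59 mm

V1 = 237 × 335 mm (from V0 by 1 halving).
V2: ⌊335/2⌋ × 237 = 167 × 237 mm
V3: ⌊237/2⌋ × 167 = 118 × 167 mm
V4: ⌊167/2⌋ × 118 = 83 × 118 mm
V5: ⌊118/2⌋ × 83 = 59 × 83 mm
V6: ⌊83/2⌋ × 59 = 41 × 59 mm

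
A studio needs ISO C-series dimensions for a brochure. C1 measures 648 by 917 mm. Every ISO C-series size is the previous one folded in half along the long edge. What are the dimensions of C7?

81 × 114 mm

C2: ⌊917/2⌋ × 648 = 458 × 648 mm
C3: ⌊648/2⌋ × 458 = 324 × 458 mm
C4: ⌊458/2⌋ × 324 = 229 × 324 mm
C5: ⌊324/2⌋ × 229 = 162 × 229 mm
C6: ⌊229/2⌋ × 162 = 114 × 162 mm
C7: ⌊162/2⌋ × 114 = 81 × 114 mm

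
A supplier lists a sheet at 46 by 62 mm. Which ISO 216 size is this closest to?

B9 (44 × 62 mm)

Aspect ratio 62/46 ≈ 1.348 (ISO target is √2 ≈ 1.414).
In the B-series (B0 = 1000 × 1414 mm): B9 = 44 × 62 mm.
Off by 2 mm total — nearest standard size.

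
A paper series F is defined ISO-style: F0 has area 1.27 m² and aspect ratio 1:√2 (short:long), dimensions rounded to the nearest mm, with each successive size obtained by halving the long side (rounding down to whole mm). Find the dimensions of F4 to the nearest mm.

Let F0's short side be w mm. w · w√2 = 1.27 m² = 1,270,000 mm², so w ≈ 947.6 mm and w√2 ≈ 1340.2 mm → F0 = 948 × 1340 mm.
F1: ⌊1340/2⌋ × 948 = 670 × 948 mm
F2: ⌊948/2⌋ × 670 = 474 × 670 mm
F3: ⌊670/2⌋ × 474 = 335 × 474 mm
F4: ⌊474/2⌋ × 335 = 237 × 335 mm

237 × 335 mm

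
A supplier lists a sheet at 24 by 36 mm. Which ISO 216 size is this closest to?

Aspect ratio 36/24 ≈ 1.500 (ISO target is √2 ≈ 1.414).
In the A-series (A0 area = 1 m²): A10 = 26 × 37 mm.
Off by 3 mm total — nearest standard size.

A10 (26 × 37 mm)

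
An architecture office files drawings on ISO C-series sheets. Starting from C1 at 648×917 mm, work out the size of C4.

C2: ⌊917/2⌋ × 648 = 458 × 648 mm
C3: ⌊648/2⌋ × 458 = 324 × 458 mm
C4: ⌊458/2⌋ × 324 = 229 × 324 mm

229 × 324 mm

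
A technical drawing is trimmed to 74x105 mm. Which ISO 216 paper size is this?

Aspect ratio 105/74 ≈ 1.419 — close to the ISO √2 ≈ 1.414.
In the A-series (A0 area = 1 m²): A7 = 74 × 105 mm.

A7 (74 × 105 mm)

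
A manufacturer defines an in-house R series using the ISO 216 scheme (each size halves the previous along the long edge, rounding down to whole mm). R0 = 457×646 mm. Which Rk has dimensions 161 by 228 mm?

R0: 457 × 646 mm
R1: 323 × 457 mm
R2: 228 × 323 mm
R3: 161 × 228 mm
R4: 114 × 161 mm
→ matches R3.

R3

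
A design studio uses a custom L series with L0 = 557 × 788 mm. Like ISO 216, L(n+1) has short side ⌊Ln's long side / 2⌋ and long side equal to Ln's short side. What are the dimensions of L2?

278 × 394 mm

L1: ⌊788/2⌋ × 557 = 394 × 557 mm
L2: ⌊557/2⌋ × 394 = 278 × 394 mm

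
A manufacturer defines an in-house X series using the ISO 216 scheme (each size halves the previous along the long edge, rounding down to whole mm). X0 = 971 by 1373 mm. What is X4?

X1: ⌊1373/2⌋ × 971 = 686 × 971 mm
X2: ⌊971/2⌋ × 686 = 485 × 686 mm
X3: ⌊686/2⌋ × 485 = 343 × 485 mm
X4: ⌊485/2⌋ × 343 = 242 × 343 mm

242 × 343 mm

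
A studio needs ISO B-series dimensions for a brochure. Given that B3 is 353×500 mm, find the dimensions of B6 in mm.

125 × 176 mm

B4: ⌊500/2⌋ × 353 = 250 × 353 mm
B5: ⌊353/2⌋ × 250 = 176 × 250 mm
B6: ⌊250/2⌋ × 176 = 125 × 176 mm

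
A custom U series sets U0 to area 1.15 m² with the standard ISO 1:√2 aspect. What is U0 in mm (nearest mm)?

Let the short side be w mm. Then w · w√2 = 1.15 m² = 1,150,000 mm².
w² = 1,150,000/√2, so w ≈ 901.8 mm; long side = w√2 ≈ 1275.3 mm.

902 × 1275 mm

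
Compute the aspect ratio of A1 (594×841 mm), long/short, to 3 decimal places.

841 / 594 = 1.416
ISO 216 targets √2 ≈ 1.414; the +0.002 deviation is from mm rounding.

1.416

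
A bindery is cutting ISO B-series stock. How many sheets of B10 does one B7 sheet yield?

Each ISO step halves the sheet: 1 × B7 → 2 × B8 → 4 × B9 → 8 × B10
From B7 to B10 is 3 halving steps: 2^3 = 8.

8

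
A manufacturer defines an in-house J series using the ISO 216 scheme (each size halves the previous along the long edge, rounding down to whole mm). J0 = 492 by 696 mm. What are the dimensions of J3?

174 × 246 mm

J1: ⌊696/2⌋ × 492 = 348 × 492 mm
J2: ⌊492/2⌋ × 348 = 246 × 348 mm
J3: ⌊348/2⌋ × 246 = 174 × 246 mm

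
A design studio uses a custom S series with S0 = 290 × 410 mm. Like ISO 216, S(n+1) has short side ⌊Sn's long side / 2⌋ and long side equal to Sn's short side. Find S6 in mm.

S1: ⌊410/2⌋ × 290 = 205 × 290 mm
S2: ⌊290/2⌋ × 205 = 145 × 205 mm
S3: ⌊205/2⌋ × 145 = 102 × 145 mm
S4: ⌊145/2⌋ × 102 = 72 × 102 mm
S5: ⌊102/2⌋ × 72 = 51 × 72 mm
S6: ⌊72/2⌋ × 51 = 36 × 51 mm

36 × 51 mm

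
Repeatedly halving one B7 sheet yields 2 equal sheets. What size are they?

B8

2 = 2^1, so 1 halving step.
B7 → B8 → … → B8 after 1 step.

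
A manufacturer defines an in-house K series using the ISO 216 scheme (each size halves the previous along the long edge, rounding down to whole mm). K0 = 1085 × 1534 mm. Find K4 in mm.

271 × 383 mm

K1: ⌊1534/2⌋ × 1085 = 767 × 1085 mm
K2: ⌊1085/2⌋ × 767 = 542 × 767 mm
K3: ⌊767/2⌋ × 542 = 383 × 542 mm
K4: ⌊542/2⌋ × 383 = 271 × 383 mm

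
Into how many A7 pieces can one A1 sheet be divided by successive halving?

Each ISO step halves the sheet: 1 × A1 → 2 × A2 → 4 × A3 → 8 × A4 → …
From A1 to A7 is 6 halving steps: 2^6 = 64.

64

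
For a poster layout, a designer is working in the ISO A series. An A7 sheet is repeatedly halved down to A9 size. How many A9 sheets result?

4

A7 = 74 × 105 mm; A9 = 37 × 52 mm.
Each halving step doubles the count; 2 steps from A7 to A9.
2^2 = 4.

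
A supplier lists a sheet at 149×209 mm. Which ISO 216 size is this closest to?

Aspect ratio 209/149 ≈ 1.403 — close to the ISO √2 ≈ 1.414.
In the A-series (A0 area = 1 m²): A5 = 148 × 210 mm.
Off by 2 mm total — nearest standard size.

A5 (148 × 210 mm)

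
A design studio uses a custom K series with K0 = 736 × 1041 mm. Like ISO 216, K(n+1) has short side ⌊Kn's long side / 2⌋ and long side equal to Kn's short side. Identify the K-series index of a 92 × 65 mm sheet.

K7

K0: 736 × 1041 mm
K1: 520 × 736 mm
K2: 368 × 520 mm
K3: 260 × 368 mm
K4: 184 × 260 mm
K5: 130 × 184 mm
K6: 92 × 130 mm
K7: 65 × 92 mm
K8: 46 × 65 mm
→ matches K7.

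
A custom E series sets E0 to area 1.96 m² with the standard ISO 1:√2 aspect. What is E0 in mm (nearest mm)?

1177 × 1665 mm

Let the short side be w mm. Then w · w√2 = 1.96 m² = 1,960,000 mm².
w² = 1,960,000/√2, so w ≈ 1177.3 mm; long side = w√2 ≈ 1664.9 mm.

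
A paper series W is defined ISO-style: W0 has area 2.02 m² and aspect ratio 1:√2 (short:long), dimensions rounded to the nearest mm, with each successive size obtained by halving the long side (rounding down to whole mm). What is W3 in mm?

Let W0's short side be w mm. w · w√2 = 2.02 m² = 2,020,000 mm², so w ≈ 1195.1 mm and w√2 ≈ 1690.2 mm → W0 = 1195 × 1690 mm.
W1: ⌊1690/2⌋ × 1195 = 845 × 1195 mm
W2: ⌊1195/2⌋ × 845 = 597 × 845 mm
W3: ⌊845/2⌋ × 597 = 422 × 597 mm

422 × 597 mm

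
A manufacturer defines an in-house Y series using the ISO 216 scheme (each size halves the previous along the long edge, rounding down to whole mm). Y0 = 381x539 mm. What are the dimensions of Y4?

Y1: ⌊539/2⌋ × 381 = 269 × 381 mm
Y2: ⌊381/2⌋ × 269 = 190 × 269 mm
Y3: ⌊269/2⌋ × 190 = 134 × 190 mm
Y4: ⌊190/2⌋ × 134 = 95 × 134 mm

95 × 134 mm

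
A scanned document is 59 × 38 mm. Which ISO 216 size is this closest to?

Aspect ratio 59/38 ≈ 1.553 (ISO target is √2 ≈ 1.414).
In the C-series (envelope sizes, between A and B): C9 = 40 × 57 mm.
Off by 4 mm total — nearest standard size.

C9 (40 × 57 mm)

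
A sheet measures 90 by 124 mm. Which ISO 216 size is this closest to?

B7 (88 × 125 mm)

Aspect ratio 124/90 ≈ 1.378 (ISO target is √2 ≈ 1.414).
In the B-series (B0 = 1000 × 1414 mm): B7 = 88 × 125 mm.
Off by 3 mm total — nearest standard size.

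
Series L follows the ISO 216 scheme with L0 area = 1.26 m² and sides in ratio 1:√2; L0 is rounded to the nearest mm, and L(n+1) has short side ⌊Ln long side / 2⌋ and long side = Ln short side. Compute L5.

Let L0's short side be w mm. w · w√2 = 1.26 m² = 1,260,000 mm², so w ≈ 943.9 mm and w√2 ≈ 1334.9 mm → L0 = 944 × 1335 mm.
L1: ⌊1335/2⌋ × 944 = 667 × 944 mm
L2: ⌊944/2⌋ × 667 = 472 × 667 mm
L3: ⌊667/2⌋ × 472 = 333 × 472 mm
L4: ⌊472/2⌋ × 333 = 236 × 333 mm
L5: ⌊333/2⌋ × 236 = 166 × 236 mm

166 × 236 mm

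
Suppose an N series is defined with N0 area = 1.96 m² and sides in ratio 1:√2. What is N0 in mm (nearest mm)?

1177 × 1665 mm

Let the short side be w mm. Then w · w√2 = 1.96 m² = 1,960,000 mm².
w² = 1,960,000/√2, so w ≈ 1177.3 mm; long side = w√2 ≈ 1664.9 mm.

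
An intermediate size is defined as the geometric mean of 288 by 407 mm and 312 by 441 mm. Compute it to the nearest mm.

Short side: √(288 · 312) = √89856 ≈ 299.8 → 300 mm
Long side: √(407 · 441) = √179487 ≈ 423.7 → 424 mm

300 × 424 mm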